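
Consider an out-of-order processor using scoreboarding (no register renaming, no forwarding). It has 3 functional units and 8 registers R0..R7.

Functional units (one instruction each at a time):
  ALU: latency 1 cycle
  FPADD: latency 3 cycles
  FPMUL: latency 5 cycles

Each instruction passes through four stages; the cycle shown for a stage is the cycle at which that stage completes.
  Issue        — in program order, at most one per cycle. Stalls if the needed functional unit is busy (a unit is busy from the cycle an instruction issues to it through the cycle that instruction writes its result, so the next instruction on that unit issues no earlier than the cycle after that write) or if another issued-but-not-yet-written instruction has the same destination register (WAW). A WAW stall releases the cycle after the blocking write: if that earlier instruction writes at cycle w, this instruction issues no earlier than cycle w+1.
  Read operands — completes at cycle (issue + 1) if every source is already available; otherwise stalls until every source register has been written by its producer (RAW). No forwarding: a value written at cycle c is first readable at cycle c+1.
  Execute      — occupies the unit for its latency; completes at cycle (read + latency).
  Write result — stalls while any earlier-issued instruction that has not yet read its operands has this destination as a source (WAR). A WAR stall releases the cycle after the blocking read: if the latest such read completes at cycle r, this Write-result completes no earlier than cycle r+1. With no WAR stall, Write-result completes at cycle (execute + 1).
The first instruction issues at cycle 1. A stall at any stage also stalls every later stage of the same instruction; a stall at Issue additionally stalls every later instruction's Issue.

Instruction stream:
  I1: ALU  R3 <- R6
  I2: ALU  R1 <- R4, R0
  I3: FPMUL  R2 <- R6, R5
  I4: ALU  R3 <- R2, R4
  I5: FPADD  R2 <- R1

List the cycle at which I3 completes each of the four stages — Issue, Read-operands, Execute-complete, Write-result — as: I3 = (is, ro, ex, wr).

I1  is:1  ro:2  ex:3  wr:4
I2  is:5  ro:6  ex:7  wr:8  — struct: ALU busy until I1 writes@4
I3  is:6  ro:7  ex:12  wr:13
I4  is:9  ro:14  ex:15  wr:16  — struct: ALU busy until I2 writes@8, RAW R2: wait I3 write@13
I5  is:14  ro:15  ex:18  wr:19  — WAW R2: wait I3 write@13

I3 = (6, 7, 12, 13)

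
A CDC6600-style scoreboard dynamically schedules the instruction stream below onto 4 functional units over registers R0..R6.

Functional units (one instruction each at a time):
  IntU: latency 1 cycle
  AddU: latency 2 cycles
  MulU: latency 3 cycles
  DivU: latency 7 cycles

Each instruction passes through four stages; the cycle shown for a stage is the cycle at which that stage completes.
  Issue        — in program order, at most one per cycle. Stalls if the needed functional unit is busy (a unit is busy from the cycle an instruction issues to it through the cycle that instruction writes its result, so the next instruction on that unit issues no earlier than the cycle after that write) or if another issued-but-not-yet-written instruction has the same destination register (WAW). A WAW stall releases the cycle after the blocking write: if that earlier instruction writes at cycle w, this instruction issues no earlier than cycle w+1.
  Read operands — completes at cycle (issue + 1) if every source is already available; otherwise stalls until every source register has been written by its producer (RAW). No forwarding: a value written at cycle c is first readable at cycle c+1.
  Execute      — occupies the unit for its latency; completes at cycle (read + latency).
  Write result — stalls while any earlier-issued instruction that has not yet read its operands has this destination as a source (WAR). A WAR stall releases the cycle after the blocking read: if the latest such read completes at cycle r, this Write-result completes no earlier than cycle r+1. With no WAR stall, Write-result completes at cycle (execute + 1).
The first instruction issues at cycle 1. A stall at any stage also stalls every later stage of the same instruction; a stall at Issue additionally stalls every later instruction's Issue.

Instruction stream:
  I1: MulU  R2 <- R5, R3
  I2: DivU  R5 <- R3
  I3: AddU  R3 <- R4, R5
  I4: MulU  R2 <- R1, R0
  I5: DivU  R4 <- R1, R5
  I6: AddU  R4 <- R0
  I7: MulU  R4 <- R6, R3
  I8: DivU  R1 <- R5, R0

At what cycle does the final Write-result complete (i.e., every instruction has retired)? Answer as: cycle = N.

cycle = 37

I1 -> (1, 2, 5, 6)
I2 -> (2, 3, 10, 11)
I3 -> (3, 12, 14, 15)  // RAW R5: wait I2 write@11
I4 -> (7, 8, 11, 12)  // struct: MulU busy until I1 writes@6
I5 -> (12, 13, 20, 21)  // struct: DivU busy until I2 writes@11
I6 -> (22, 23, 25, 26)  // WAW R4: wait I5 write@21
I7 -> (27, 28, 31, 32)  // WAW R4: wait I6 write@26
I8 -> (28, 29, 36, 37)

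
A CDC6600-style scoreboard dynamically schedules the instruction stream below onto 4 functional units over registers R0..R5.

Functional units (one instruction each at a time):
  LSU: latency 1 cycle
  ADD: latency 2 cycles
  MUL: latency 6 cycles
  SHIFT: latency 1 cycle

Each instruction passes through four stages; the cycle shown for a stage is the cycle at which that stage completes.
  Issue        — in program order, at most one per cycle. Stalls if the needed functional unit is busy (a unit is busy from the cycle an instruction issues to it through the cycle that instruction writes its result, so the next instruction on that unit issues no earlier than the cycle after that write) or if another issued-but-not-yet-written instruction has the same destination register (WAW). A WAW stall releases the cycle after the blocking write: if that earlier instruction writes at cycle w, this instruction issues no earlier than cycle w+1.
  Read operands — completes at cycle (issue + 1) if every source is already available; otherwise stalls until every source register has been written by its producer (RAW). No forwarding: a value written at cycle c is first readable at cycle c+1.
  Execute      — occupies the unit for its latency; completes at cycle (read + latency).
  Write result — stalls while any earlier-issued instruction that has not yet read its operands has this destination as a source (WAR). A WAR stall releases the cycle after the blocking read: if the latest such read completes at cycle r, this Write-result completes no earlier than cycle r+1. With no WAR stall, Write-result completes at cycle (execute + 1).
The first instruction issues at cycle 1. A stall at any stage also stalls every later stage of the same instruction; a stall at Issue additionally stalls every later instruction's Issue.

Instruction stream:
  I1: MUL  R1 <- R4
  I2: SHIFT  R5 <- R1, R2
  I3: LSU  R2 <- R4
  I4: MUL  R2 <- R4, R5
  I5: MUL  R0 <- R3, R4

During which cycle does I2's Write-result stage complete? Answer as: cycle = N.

[1] issue I1 (MUL)
[2] I1 read-ops, issue I2 (SHIFT)
[3] issue I3 (LSU)
[4] I3 read-ops
[5] I3 finished on LSU
[8] I1 finished on MUL
[9] I1→R1
[10] I2 read-ops
[11] I2 finished on SHIFT, I3→R2
[12] I2→R5, issue I4 (MUL)
[13] I4 read-ops
[19] I4 finished on MUL
[20] I4→R2
[21] issue I5 (MUL)
[22] I5 read-ops
[28] I5 finished on MUL
[29] I5→R0

cycle = 12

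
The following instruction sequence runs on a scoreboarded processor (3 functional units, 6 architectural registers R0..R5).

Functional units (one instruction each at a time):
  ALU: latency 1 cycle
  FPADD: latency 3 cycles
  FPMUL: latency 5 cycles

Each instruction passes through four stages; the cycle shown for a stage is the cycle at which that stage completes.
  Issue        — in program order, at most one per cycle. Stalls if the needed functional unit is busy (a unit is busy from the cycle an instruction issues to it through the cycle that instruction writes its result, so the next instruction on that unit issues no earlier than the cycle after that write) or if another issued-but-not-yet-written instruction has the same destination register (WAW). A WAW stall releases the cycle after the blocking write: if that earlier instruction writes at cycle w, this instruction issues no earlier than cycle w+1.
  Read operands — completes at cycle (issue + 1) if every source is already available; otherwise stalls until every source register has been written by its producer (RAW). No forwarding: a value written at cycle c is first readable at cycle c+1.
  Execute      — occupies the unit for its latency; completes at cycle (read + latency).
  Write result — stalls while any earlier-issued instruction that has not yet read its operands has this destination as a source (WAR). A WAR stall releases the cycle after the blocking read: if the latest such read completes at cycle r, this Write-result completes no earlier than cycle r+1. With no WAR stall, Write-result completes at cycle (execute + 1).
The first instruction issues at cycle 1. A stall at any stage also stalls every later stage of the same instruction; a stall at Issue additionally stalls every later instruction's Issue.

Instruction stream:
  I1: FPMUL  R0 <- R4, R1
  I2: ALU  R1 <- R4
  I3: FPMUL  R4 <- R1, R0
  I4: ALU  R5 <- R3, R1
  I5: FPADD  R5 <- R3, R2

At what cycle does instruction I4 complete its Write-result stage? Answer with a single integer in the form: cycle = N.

cycle 1: I1 issues→FPMUL
cycle 2: I1 reads · I2 issues→ALU
cycle 3: I2 reads
cycle 4: I2 exec-done
cycle 5: I2 writes R1
cycle 7: I1 exec-done
cycle 8: I1 writes R0
cycle 9: I3 issues→FPMUL
cycle 10: I3 reads · I4 issues→ALU
cycle 11: I4 reads
cycle 12: I4 exec-done
cycle 13: I4 writes R5
cycle 14: I5 issues→FPADD
cycle 15: I3 exec-done · I5 reads
cycle 16: I3 writes R4
cycle 18: I5 exec-done
cycle 19: I5 writes R5

cycle = 13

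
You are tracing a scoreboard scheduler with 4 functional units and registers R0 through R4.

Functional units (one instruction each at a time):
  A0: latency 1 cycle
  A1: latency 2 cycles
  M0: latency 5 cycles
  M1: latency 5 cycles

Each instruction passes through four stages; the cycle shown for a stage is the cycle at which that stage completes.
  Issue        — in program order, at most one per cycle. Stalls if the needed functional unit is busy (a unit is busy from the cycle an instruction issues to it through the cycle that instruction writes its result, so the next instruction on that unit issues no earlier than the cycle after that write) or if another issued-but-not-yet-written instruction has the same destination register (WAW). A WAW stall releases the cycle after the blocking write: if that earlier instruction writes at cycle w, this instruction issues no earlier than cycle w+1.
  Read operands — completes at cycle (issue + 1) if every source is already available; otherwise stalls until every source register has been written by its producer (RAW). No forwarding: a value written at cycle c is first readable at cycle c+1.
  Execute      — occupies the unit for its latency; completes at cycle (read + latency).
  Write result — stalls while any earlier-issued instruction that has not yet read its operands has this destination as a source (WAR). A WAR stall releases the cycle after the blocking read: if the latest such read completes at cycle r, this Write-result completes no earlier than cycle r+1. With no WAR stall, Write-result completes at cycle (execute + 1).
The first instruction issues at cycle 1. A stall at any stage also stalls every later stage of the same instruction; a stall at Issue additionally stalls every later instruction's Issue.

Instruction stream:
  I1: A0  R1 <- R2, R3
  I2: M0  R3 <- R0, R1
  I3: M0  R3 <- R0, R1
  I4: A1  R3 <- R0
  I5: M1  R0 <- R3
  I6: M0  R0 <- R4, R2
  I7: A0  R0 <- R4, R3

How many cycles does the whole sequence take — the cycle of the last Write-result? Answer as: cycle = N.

cycle = 43

  I1 | 1 | 2 | 3 | 4
  I2 | 2 | 5 | 10 | 11   RAW R1: wait I1 write@4
  I3 | 12 | 13 | 18 | 19   struct: M0 busy until I2 writes@11
  I4 | 20 | 21 | 23 | 24   WAW R3: wait I3 write@19
  I5 | 21 | 25 | 30 | 31   RAW R3: wait I4 write@24
  I6 | 32 | 33 | 38 | 39   WAW R0: wait I5 write@31
  I7 | 40 | 41 | 42 | 43   WAW R0: wait I6 write@39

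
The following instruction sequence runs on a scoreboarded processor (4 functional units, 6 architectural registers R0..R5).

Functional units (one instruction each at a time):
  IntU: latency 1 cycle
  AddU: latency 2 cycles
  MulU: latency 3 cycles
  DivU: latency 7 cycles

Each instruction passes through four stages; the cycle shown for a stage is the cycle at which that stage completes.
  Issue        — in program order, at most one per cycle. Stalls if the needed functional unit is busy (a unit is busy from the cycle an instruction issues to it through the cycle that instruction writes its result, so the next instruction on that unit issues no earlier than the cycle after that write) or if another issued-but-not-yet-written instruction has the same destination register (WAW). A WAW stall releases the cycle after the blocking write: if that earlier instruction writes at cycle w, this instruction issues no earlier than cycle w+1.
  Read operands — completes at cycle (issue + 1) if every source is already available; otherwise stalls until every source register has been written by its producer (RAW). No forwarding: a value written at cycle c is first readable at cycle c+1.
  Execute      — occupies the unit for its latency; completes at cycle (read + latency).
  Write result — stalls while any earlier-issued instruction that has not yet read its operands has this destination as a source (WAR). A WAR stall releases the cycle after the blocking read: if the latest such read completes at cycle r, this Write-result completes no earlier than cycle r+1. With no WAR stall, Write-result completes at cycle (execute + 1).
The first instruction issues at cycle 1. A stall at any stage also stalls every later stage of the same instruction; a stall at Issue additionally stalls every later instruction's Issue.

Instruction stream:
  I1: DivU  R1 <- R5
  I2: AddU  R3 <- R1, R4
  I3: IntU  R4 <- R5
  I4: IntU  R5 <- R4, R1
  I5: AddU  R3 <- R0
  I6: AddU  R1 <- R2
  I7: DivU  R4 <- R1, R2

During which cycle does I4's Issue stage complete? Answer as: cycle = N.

[1] I1 issues→DivU
[2] I1 reads, I2 issues→AddU
[3] I3 issues→IntU
[4] I3 reads
[5] I3 exec-done
[9] I1 exec-done
[10] I1 writes R1
[11] I2 reads
[12] I3 writes R4
[13] I2 exec-done, I4 issues→IntU
[14] I2 writes R3, I4 reads
[15] I4 exec-done, I5 issues→AddU
[16] I4 writes R5, I5 reads
[18] I5 exec-done
[19] I5 writes R3
[20] I6 issues→AddU
[21] I6 reads, I7 issues→DivU
[23] I6 exec-done
[24] I6 writes R1
[25] I7 reads
[32] I7 exec-done
[33] I7 writes R4

cycle = 13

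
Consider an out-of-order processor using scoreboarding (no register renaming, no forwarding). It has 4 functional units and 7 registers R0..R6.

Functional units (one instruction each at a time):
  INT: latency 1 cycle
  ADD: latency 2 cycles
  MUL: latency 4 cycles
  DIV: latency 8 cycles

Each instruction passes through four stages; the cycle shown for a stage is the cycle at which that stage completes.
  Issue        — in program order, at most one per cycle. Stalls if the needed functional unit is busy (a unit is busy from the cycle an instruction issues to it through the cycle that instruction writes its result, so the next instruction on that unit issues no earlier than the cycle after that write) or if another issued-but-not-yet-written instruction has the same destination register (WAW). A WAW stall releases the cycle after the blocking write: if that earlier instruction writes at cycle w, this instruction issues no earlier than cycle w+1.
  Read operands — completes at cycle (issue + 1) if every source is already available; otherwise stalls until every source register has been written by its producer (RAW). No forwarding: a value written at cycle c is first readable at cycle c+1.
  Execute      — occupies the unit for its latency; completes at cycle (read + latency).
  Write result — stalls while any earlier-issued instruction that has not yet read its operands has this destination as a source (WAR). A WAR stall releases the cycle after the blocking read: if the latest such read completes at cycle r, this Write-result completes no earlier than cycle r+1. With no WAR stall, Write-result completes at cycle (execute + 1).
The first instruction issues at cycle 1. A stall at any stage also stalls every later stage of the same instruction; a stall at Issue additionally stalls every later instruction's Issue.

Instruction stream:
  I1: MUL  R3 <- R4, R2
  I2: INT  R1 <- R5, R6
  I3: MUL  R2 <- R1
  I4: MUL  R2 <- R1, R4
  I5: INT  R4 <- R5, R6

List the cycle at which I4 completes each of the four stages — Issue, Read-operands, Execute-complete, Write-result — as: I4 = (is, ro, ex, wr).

I4 = (15, 16, 20, 21)

I1 -> (1, 2, 6, 7)
I2 -> (2, 3, 4, 5)
I3 -> (8, 9, 13, 14)  // struct: MUL busy until I1 writes@7
I4 -> (15, 16, 20, 21)  // struct: MUL busy until I3 writes@14
I5 -> (16, 17, 18, 19)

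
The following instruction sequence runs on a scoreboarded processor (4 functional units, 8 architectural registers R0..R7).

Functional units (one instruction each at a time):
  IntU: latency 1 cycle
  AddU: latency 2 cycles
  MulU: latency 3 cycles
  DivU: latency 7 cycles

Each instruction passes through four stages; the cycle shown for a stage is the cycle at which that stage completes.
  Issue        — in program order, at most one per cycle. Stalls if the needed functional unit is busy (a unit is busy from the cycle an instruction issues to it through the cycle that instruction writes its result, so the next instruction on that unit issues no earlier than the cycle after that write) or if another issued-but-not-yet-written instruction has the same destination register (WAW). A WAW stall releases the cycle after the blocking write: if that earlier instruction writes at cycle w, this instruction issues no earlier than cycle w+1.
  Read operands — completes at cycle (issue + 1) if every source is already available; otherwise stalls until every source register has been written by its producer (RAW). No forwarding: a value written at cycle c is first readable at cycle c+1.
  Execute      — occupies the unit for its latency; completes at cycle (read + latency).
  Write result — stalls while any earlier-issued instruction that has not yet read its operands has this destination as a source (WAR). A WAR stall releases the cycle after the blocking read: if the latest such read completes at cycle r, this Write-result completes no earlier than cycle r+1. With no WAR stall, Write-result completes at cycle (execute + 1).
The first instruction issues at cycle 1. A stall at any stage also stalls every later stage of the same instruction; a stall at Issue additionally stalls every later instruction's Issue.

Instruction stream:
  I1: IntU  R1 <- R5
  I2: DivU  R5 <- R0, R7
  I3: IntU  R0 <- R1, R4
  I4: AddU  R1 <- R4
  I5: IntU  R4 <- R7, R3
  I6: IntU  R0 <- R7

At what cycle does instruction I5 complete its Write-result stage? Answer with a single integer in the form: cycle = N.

cycle 1: I1→IntU
cycle 2: I1 RO | I2→DivU
cycle 3: I1 EX | I2 RO
cycle 4: I1 WR R1
cycle 5: I3→IntU
cycle 6: I3 RO | I4→AddU
cycle 7: I3 EX | I4 RO
cycle 8: I3 WR R0
cycle 9: I4 EX | I5→IntU
cycle 10: I2 EX | I4 WR R1 | I5 RO
cycle 11: I2 WR R5 | I5 EX
cycle 12: I5 WR R4
cycle 13: I6→IntU
cycle 14: I6 RO
cycle 15: I6 EX
cycle 16: I6 WR R0

cycle = 12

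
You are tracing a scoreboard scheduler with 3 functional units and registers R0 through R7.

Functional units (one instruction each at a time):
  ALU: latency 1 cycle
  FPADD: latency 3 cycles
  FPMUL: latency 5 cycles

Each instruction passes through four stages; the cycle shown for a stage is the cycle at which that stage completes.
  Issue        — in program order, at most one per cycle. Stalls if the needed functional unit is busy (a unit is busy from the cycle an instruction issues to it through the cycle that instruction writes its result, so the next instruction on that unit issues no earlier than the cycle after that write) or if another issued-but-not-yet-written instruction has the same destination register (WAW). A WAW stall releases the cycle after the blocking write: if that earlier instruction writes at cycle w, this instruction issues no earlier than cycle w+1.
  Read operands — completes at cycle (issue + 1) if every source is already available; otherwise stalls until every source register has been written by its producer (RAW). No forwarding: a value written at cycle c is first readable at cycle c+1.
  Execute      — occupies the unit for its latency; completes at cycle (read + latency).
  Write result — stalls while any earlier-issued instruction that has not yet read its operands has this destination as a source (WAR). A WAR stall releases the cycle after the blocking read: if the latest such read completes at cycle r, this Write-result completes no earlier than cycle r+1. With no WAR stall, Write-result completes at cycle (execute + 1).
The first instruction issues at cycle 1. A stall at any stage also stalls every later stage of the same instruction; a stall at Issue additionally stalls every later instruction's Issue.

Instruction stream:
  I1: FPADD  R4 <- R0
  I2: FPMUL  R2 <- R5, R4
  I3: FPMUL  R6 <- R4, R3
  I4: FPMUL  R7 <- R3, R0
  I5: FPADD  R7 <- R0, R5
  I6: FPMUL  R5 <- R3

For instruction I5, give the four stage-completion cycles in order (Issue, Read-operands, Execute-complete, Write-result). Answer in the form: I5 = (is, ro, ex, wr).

I5 = (30, 31, 34, 35)

t=1  I1→FPADD
t=2  I1 RO | I2→FPMUL
t=5  I1 EX
t=6  I1 WR R4
t=7  I2 RO
t=12  I2 EX
t=13  I2 WR R2
t=14  I3→FPMUL
t=15  I3 RO
t=20  I3 EX
t=21  I3 WR R6
t=22  I4→FPMUL
t=23  I4 RO
t=28  I4 EX
t=29  I4 WR R7
t=30  I5→FPADD
t=31  I5 RO | I6→FPMUL
t=32  I6 RO
t=34  I5 EX
t=35  I5 WR R7
t=37  I6 EX
t=38  I6 WR R5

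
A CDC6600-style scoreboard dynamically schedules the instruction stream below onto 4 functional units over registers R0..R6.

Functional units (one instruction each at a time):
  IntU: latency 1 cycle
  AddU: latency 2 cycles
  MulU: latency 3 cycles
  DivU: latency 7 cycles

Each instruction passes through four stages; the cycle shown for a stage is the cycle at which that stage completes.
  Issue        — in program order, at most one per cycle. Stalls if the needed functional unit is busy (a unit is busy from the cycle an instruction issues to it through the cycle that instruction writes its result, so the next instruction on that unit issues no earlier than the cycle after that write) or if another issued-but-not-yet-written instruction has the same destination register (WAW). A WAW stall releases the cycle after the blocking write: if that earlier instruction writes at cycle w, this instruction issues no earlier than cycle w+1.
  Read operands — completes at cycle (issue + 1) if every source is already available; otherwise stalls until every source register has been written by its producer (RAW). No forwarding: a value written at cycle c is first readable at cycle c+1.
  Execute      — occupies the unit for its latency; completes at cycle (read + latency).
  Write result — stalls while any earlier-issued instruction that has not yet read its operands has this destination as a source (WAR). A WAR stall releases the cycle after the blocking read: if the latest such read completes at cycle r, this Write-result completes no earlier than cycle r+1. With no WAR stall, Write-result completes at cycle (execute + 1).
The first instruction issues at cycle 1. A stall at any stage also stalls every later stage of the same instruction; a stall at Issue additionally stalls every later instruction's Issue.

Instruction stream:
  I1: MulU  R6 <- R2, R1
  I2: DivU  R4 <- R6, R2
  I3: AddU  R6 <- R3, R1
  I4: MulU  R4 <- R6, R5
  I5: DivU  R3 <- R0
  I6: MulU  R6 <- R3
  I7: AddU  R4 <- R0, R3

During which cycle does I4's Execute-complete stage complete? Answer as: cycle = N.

  I1 | 1 | 2 | 5 | 6
  I2 | 2 | 7 | 14 | 15   RAW R6: wait I1 write@6
  I3 | 7 | 8 | 10 | 11   WAW R6: wait I1 write@6
  I4 | 16 | 17 | 20 | 21   WAW R4: wait I2 write@15
  I5 | 17 | 18 | 25 | 26
  I6 | 22 | 27 | 30 | 31   struct: MulU busy until I4 writes@21 · RAW R3: wait I5 write@26
  I7 | 23 | 27 | 29 | 30   RAW R3: wait I5 write@26

cycle = 20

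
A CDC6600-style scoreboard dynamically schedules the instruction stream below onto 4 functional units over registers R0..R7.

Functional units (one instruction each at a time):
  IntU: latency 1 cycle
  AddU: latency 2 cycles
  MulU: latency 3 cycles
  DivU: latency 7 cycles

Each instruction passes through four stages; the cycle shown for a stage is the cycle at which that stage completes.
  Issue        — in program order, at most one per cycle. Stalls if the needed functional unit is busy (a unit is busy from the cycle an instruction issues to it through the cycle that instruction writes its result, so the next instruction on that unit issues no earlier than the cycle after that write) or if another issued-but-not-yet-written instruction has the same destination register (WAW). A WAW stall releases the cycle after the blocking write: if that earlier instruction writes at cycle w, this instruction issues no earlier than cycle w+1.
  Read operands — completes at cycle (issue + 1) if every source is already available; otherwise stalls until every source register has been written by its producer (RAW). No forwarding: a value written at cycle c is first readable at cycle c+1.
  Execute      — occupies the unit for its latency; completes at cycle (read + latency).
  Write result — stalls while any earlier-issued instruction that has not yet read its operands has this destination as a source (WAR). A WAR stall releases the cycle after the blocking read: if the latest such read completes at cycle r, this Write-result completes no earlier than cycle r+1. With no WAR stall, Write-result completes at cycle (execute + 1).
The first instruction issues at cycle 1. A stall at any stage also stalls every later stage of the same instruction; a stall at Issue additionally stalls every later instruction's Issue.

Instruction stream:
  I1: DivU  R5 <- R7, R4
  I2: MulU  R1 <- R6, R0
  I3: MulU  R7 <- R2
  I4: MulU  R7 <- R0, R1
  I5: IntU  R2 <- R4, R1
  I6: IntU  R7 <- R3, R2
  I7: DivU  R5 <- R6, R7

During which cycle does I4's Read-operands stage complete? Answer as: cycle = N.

cycle = 15

1) issue 1, read 2, done 9, write 10
2) issue 2, read 3, done 6, write 7
3) issue 8, read 9, done 12, write 13  <struct: MulU busy until I2 writes@7>
4) issue 14, read 15, done 18, write 19  <struct: MulU busy until I3 writes@13>
5) issue 15, read 16, done 17, write 18
6) issue 20, read 21, done 22, write 23  <WAW R7: wait I4 write@19>
7) issue 21, read 24, done 31, write 32  <RAW R7: wait I6 write@23>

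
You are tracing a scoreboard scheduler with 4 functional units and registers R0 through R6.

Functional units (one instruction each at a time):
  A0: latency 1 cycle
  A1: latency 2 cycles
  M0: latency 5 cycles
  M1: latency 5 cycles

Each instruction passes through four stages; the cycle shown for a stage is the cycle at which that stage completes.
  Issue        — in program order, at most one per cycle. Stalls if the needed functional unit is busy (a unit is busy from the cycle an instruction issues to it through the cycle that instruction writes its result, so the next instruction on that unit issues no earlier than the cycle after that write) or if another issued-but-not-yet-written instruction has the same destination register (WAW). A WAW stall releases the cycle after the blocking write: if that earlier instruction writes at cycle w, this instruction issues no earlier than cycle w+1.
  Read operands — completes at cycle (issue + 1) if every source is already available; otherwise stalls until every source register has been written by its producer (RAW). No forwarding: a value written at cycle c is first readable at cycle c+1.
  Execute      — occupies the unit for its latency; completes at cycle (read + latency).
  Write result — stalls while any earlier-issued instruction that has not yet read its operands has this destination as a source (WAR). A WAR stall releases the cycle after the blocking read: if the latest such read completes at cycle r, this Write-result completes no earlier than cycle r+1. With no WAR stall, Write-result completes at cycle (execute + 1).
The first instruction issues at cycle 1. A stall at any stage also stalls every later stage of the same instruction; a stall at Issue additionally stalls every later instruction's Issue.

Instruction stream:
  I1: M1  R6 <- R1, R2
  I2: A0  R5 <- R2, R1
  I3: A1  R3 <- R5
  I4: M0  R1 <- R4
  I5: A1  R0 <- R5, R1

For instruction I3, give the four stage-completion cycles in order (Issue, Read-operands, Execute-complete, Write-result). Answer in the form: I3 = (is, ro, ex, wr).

I3 = (3, 6, 8, 9)

I1: IS=1 RO=2 EX=7 WR=8
I2: IS=2 RO=3 EX=4 WR=5
I3: IS=3 RO=6 EX=8 WR=9  [RAW R5: wait I2 write@5]
I4: IS=4 RO=5 EX=10 WR=11
I5: IS=10 RO=12 EX=14 WR=15  [struct: A1 busy until I3 writes@9; RAW R1: wait I4 write@11]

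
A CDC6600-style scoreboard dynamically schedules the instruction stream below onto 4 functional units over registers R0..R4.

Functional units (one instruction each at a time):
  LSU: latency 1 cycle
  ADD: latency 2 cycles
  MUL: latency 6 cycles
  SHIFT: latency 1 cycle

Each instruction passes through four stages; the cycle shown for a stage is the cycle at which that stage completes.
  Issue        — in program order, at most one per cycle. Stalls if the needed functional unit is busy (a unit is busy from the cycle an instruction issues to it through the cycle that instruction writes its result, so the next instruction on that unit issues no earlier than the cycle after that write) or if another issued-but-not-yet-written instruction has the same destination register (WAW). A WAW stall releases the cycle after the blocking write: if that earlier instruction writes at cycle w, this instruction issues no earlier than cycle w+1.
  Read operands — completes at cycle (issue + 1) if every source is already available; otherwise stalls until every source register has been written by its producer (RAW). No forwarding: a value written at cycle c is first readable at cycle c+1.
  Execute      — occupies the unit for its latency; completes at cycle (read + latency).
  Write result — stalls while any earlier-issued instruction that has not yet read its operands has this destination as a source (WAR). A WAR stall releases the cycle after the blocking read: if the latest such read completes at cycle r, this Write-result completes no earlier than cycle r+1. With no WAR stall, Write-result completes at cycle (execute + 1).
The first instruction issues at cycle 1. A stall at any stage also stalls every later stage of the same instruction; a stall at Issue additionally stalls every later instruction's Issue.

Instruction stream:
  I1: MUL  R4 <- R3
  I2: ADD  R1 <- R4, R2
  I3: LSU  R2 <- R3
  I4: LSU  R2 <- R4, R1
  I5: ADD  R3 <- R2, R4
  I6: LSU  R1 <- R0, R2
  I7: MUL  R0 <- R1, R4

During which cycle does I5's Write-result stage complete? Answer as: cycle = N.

cycle = 20

[I1] 1/2/8/9
[I2] 2/10/12/13  (RAW R4: wait I1 write@9)
[I3] 3/4/5/11  (WAR R2: wait I2 read@10)
[I4] 12/14/15/16  (struct: LSU busy until I3 writes@11; RAW R1: wait I2 write@13)
[I5] 14/17/19/20  (struct: ADD busy until I2 writes@13; RAW R2: wait I4 write@16)
[I6] 17/18/19/20  (struct: LSU busy until I4 writes@16)
[I7] 18/21/27/28  (RAW R1: wait I6 write@20)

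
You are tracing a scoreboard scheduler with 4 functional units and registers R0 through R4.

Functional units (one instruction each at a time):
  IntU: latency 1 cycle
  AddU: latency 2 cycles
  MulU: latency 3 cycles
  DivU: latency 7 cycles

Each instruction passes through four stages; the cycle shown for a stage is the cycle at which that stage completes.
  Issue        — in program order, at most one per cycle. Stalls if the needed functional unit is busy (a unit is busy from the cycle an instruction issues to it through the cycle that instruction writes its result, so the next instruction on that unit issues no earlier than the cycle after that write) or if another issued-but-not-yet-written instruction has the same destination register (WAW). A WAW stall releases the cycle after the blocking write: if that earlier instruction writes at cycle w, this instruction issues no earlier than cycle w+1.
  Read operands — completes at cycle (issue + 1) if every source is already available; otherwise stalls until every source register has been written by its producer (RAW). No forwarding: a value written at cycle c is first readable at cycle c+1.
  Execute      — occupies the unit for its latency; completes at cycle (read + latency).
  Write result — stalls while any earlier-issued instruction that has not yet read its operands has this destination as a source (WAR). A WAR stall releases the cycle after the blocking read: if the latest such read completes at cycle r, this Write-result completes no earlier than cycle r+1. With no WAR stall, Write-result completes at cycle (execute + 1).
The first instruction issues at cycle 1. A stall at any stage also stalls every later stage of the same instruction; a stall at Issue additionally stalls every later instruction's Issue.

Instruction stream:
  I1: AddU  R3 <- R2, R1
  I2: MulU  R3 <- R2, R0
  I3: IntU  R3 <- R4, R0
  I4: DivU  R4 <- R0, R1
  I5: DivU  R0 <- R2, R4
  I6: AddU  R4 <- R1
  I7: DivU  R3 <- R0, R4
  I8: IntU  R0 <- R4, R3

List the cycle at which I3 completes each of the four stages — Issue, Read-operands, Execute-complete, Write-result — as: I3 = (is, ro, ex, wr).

I3 = (12, 13, 14, 15)

  I1 | 1 | 2 | 4 | 5
  I2 | 6 | 7 | 10 | 11   WAW R3: wait I1 write@5
  I3 | 12 | 13 | 14 | 15   WAW R3: wait I2 write@11
  I4 | 13 | 14 | 21 | 22
  I5 | 23 | 24 | 31 | 32   struct: DivU busy until I4 writes@22
  I6 | 24 | 25 | 27 | 28
  I7 | 33 | 34 | 41 | 42   struct: DivU busy until I5 writes@32
  I8 | 34 | 43 | 44 | 45   RAW R3: wait I7 write@42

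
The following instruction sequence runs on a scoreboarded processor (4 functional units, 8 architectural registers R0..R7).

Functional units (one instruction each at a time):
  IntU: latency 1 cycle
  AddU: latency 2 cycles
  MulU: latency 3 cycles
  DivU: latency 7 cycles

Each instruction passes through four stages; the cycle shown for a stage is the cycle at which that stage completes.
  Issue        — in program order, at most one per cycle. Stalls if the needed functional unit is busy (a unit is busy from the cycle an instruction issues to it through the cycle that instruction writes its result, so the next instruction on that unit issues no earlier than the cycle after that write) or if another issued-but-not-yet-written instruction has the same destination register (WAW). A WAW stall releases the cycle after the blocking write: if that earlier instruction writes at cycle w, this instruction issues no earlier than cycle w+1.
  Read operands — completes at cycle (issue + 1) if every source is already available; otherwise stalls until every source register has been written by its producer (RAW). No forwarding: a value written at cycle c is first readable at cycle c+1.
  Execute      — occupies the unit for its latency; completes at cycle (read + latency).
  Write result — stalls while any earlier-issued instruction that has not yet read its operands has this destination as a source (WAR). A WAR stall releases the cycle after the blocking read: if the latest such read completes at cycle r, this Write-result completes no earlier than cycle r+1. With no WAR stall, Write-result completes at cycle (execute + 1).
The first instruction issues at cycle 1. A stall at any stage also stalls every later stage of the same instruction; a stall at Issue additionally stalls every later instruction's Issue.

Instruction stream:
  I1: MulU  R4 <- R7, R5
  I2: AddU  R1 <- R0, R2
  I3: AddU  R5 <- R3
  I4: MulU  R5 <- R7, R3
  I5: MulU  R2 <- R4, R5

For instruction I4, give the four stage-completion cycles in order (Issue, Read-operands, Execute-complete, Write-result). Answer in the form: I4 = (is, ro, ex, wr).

I4 = (12, 13, 16, 17)

t=1  I1→MulU
t=2  I1 RO, I2→AddU
t=3  I2 RO
t=5  I1 EX, I2 EX
t=6  I1 WR R4, I2 WR R1
t=7  I3→AddU
t=8  I3 RO
t=10  I3 EX
t=11  I3 WR R5
t=12  I4→MulU
t=13  I4 RO
t=16  I4 EX
t=17  I4 WR R5
t=18  I5→MulU
t=19  I5 RO
t=22  I5 EX
t=23  I5 WR R2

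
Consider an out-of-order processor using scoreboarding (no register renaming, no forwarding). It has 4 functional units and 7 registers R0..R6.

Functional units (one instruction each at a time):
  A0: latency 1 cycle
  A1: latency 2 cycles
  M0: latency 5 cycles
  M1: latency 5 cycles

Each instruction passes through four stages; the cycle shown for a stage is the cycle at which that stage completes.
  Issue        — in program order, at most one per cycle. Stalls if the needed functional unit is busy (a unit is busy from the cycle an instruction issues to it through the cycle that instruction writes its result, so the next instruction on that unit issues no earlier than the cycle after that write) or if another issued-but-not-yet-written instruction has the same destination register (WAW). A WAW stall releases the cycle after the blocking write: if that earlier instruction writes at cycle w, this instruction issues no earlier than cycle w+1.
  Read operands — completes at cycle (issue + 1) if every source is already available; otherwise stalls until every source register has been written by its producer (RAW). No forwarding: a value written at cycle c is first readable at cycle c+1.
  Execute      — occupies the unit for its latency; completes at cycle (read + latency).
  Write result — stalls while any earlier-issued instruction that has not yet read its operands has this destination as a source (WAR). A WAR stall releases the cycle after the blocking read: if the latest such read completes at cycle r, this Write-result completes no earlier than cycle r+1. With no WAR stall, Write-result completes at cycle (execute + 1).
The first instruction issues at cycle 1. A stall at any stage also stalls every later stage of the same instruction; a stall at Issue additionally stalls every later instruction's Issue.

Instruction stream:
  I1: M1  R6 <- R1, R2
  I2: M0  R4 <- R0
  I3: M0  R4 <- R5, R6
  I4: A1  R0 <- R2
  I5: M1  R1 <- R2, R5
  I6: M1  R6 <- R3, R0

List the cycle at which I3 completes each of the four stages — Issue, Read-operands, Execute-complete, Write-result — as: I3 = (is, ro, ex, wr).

I3 = (10, 11, 16, 17)

cycle 1: I1 dispatched to M1
cycle 2: I1 operands ready, I2 dispatched to M0
cycle 3: I2 operands ready
cycle 7: I1 complete
cycle 8: R6←I1, I2 complete
cycle 9: R4←I2
cycle 10: I3 dispatched to M0
cycle 11: I3 operands ready, I4 dispatched to A1
cycle 12: I4 operands ready, I5 dispatched to M1
cycle 13: I5 operands ready
cycle 14: I4 complete
cycle 15: R0←I4
cycle 16: I3 complete
cycle 17: R4←I3
cycle 18: I5 complete
cycle 19: R1←I5
cycle 20: I6 dispatched to M1
cycle 21: I6 operands ready
cycle 26: I6 complete
cycle 27: R6←I6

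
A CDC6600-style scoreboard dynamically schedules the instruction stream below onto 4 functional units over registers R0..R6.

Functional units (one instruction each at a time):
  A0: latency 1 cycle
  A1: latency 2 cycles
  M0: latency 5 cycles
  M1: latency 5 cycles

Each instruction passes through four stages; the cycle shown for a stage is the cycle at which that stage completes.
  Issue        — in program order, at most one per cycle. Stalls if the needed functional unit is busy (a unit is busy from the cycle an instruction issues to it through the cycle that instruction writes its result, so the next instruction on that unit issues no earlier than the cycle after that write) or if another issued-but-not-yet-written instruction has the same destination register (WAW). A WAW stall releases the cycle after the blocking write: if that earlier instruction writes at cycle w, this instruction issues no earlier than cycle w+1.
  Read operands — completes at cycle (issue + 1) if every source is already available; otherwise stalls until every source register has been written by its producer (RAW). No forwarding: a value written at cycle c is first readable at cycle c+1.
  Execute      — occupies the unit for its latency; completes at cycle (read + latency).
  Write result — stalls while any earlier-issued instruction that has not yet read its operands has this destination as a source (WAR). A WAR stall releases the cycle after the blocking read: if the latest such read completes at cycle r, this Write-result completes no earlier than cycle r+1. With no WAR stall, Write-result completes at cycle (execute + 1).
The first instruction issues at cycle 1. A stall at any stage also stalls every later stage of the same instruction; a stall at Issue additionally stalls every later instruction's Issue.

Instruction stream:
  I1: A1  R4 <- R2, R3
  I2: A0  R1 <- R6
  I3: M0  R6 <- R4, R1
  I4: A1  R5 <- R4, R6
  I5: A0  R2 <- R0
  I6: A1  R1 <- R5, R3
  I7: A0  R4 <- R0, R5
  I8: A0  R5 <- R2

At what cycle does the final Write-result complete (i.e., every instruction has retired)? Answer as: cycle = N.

c1: I1 issues→A1
c2: I1 reads | I2 issues→A0
c3: I2 reads | I3 issues→M0
c4: I1 exec-done | I2 exec-done
c5: I1 writes R4 | I2 writes R1
c6: I3 reads | I4 issues→A1
c7: I5 issues→A0
c8: I5 reads
c9: I5 exec-done
c10: I5 writes R2
c11: I3 exec-done
c12: I3 writes R6
c13: I4 reads
c15: I4 exec-done
c16: I4 writes R5
c17: I6 issues→A1
c18: I6 reads | I7 issues→A0
c19: I7 reads
c20: I6 exec-done | I7 exec-done
c21: I6 writes R1 | I7 writes R4
c22: I8 issues→A0
c23: I8 reads
c24: I8 exec-done
c25: I8 writes R5

cycle = 25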